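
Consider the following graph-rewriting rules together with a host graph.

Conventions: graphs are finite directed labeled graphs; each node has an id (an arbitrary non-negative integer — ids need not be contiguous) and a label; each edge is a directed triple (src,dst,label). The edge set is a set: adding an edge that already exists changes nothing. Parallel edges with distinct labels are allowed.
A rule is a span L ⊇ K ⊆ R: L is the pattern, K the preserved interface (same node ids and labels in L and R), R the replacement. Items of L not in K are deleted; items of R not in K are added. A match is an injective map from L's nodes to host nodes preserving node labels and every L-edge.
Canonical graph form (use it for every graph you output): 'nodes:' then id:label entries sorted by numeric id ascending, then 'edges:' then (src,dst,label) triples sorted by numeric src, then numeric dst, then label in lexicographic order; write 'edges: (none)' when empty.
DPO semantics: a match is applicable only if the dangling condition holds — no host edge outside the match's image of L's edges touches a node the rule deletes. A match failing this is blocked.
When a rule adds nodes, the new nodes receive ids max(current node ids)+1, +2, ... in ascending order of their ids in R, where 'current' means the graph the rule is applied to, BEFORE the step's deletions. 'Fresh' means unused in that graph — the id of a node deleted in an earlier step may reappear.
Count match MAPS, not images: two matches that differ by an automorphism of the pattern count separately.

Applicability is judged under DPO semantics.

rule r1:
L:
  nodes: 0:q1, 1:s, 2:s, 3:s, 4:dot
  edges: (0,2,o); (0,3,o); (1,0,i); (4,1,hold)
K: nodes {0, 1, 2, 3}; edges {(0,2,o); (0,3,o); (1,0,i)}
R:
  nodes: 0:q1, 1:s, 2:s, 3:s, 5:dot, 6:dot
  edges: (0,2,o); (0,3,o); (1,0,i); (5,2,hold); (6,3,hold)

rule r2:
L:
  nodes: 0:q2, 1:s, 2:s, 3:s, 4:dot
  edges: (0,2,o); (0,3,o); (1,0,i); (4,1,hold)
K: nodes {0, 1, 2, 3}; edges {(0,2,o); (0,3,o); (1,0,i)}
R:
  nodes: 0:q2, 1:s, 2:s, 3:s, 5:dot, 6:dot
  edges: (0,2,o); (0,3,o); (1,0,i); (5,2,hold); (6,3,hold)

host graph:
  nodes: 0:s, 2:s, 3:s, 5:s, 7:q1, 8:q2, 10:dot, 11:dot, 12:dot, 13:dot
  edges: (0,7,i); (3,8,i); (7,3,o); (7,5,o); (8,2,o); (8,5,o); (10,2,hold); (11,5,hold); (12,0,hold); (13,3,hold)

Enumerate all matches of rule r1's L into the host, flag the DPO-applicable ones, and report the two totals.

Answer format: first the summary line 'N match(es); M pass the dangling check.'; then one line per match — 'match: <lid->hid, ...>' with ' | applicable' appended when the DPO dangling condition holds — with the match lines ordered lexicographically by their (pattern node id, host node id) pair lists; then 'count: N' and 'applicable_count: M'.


2 match(es); 2 pass the dangling check.
match: 0->7, 1->0, 2->3, 3->5, 4->12 | applicable
match: 0->7, 1->0, 2->5, 3->3, 4->12 | applicable
count: 2
applicable_count: 2


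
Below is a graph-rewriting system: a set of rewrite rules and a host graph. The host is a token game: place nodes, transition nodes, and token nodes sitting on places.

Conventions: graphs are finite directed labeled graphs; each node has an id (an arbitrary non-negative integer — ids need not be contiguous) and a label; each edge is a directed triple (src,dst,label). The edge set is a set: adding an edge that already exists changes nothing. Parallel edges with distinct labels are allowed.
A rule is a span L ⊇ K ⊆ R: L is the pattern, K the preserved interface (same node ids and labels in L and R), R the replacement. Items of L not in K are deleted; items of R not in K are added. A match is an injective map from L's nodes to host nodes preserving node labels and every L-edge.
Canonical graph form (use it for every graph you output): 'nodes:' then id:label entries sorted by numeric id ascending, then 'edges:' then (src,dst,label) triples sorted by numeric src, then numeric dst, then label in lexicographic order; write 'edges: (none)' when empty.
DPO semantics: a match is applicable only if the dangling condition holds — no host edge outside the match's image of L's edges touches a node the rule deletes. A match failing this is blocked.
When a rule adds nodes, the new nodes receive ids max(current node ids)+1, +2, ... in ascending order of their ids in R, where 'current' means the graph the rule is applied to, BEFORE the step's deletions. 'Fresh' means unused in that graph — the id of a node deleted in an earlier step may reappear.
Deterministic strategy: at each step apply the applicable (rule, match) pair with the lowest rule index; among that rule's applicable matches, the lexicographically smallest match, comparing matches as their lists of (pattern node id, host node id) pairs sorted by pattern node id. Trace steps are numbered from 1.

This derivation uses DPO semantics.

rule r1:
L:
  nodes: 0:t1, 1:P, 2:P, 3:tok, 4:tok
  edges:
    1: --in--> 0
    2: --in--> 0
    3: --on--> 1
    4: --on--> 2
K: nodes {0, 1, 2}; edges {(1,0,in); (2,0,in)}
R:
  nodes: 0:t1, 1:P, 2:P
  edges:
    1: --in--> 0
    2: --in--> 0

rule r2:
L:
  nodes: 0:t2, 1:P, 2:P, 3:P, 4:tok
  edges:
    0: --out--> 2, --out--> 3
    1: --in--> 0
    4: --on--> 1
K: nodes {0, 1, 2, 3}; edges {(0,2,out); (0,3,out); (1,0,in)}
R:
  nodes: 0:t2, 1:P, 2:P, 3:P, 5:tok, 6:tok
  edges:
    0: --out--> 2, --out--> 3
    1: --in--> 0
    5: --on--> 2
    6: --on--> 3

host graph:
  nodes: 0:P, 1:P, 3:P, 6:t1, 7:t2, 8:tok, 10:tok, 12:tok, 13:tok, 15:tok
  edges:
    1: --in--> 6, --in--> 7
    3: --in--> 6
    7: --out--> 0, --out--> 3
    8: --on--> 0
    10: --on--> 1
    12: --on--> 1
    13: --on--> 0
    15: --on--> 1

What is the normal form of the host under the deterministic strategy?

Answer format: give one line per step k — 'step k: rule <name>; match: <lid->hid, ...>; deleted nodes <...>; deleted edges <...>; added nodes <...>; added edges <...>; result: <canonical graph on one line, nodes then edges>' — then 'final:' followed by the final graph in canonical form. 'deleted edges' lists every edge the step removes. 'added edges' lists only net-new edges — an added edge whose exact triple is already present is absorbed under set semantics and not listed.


step 1: rule r2; match: 0->7, 1->1, 2->0, 3->3, 4->10; deleted nodes 10; deleted edges (10,1,on); added nodes 16, 17; added edges (16,0,on); (17,3,on); result: nodes: 0:P, 1:P, 3:P, 6:t1, 7:t2, 8:tok, 12:tok, 13:tok, 15:tok, 16:tok, 17:tok edges: (1,6,in); (1,7,in); (3,6,in); (7,0,out); (7,3,out); (8,0,on); (12,1,on); (13,0,on); (15,1,on); (16,0,on); (17,3,on)
step 2: rule r1; match: 0->6, 1->1, 2->3, 3->12, 4->17; deleted nodes 12, 17; deleted edges (12,1,on); (17,3,on); added nodes (none); added edges (none); result: nodes: 0:P, 1:P, 3:P, 6:t1, 7:t2, 8:tok, 13:tok, 15:tok, 16:tok edges: (1,6,in); (1,7,in); (3,6,in); (7,0,out); (7,3,out); (8,0,on); (13,0,on); (15,1,on); (16,0,on)
step 3: rule r2; match: 0->7, 1->1, 2->0, 3->3, 4->15; deleted nodes 15; deleted edges (15,1,on); added nodes 17, 18; added edges (17,0,on); (18,3,on); result: nodes: 0:P, 1:P, 3:P, 6:t1, 7:t2, 8:tok, 13:tok, 16:tok, 17:tok, 18:tok edges: (1,6,in); (1,7,in); (3,6,in); (7,0,out); (7,3,out); (8,0,on); (13,0,on); (16,0,on); (17,0,on); (18,3,on)
final:
nodes: 0:P, 1:P, 3:P, 6:t1, 7:t2, 8:tok, 13:tok, 16:tok, 17:tok, 18:tok
edges: (1,6,in); (1,7,in); (3,6,in); (7,0,out); (7,3,out); (8,0,on); (13,0,on); (16,0,on); (17,0,on); (18,3,on)


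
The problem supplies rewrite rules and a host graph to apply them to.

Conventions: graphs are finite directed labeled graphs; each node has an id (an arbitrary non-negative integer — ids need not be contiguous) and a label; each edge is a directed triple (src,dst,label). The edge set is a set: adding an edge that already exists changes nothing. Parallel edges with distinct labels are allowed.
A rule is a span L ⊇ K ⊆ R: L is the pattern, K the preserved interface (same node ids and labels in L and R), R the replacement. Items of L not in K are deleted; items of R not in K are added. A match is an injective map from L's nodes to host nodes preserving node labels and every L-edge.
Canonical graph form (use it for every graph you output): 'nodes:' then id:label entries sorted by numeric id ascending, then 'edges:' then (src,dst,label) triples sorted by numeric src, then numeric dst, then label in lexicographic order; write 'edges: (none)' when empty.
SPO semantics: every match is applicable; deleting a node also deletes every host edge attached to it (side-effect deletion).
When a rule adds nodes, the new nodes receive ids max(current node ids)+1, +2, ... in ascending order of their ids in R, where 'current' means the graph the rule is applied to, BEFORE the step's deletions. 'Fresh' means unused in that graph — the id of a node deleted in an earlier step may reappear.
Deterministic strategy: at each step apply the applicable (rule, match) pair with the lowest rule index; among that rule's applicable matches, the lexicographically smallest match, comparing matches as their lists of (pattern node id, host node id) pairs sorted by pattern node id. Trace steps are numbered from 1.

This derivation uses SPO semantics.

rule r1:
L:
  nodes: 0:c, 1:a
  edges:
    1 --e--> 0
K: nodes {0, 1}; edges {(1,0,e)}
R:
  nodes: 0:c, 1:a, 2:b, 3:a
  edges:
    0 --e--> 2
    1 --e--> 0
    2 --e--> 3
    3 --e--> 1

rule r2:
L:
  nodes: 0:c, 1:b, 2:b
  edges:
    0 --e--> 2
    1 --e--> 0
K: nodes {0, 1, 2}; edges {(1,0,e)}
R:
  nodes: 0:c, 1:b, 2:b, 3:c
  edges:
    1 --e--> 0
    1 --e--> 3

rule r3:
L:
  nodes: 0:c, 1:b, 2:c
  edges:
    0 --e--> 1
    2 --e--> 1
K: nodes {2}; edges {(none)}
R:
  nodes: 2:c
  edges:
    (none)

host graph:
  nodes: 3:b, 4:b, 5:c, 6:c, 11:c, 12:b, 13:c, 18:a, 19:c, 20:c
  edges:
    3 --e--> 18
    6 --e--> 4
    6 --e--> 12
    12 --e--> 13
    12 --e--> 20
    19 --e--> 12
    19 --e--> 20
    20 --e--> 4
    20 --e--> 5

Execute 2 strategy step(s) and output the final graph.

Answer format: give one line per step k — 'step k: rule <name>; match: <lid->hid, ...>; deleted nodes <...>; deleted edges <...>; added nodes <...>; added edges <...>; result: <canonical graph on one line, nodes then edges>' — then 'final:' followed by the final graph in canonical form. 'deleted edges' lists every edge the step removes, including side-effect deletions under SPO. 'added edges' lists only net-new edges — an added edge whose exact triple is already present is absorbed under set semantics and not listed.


step 1: rule r2; match: 0->20, 1->12, 2->4; deleted nodes (none); deleted edges (20,4,e); added nodes 21; added edges (12,21,e); result: nodes: 3:b, 4:b, 5:c, 6:c, 11:c, 12:b, 13:c, 18:a, 19:c, 20:c, 21:c edges: (3,18,e); (6,4,e); (6,12,e); (12,13,e); (12,20,e); (12,21,e); (19,12,e); (19,20,e); (20,5,e)
step 2: rule r3; match: 0->6, 1->12, 2->19; deleted nodes 6, 12; deleted edges (6,4,e); (6,12,e); (12,13,e); (12,20,e); (12,21,e); (19,12,e); added nodes (none); added edges (none); result: nodes: 3:b, 4:b, 5:c, 11:c, 13:c, 18:a, 19:c, 20:c, 21:c edges: (3,18,e); (19,20,e); (20,5,e)
final:
nodes: 3:b, 4:b, 5:c, 11:c, 13:c, 18:a, 19:c, 20:c, 21:c
edges: (3,18,e); (19,20,e); (20,5,e)


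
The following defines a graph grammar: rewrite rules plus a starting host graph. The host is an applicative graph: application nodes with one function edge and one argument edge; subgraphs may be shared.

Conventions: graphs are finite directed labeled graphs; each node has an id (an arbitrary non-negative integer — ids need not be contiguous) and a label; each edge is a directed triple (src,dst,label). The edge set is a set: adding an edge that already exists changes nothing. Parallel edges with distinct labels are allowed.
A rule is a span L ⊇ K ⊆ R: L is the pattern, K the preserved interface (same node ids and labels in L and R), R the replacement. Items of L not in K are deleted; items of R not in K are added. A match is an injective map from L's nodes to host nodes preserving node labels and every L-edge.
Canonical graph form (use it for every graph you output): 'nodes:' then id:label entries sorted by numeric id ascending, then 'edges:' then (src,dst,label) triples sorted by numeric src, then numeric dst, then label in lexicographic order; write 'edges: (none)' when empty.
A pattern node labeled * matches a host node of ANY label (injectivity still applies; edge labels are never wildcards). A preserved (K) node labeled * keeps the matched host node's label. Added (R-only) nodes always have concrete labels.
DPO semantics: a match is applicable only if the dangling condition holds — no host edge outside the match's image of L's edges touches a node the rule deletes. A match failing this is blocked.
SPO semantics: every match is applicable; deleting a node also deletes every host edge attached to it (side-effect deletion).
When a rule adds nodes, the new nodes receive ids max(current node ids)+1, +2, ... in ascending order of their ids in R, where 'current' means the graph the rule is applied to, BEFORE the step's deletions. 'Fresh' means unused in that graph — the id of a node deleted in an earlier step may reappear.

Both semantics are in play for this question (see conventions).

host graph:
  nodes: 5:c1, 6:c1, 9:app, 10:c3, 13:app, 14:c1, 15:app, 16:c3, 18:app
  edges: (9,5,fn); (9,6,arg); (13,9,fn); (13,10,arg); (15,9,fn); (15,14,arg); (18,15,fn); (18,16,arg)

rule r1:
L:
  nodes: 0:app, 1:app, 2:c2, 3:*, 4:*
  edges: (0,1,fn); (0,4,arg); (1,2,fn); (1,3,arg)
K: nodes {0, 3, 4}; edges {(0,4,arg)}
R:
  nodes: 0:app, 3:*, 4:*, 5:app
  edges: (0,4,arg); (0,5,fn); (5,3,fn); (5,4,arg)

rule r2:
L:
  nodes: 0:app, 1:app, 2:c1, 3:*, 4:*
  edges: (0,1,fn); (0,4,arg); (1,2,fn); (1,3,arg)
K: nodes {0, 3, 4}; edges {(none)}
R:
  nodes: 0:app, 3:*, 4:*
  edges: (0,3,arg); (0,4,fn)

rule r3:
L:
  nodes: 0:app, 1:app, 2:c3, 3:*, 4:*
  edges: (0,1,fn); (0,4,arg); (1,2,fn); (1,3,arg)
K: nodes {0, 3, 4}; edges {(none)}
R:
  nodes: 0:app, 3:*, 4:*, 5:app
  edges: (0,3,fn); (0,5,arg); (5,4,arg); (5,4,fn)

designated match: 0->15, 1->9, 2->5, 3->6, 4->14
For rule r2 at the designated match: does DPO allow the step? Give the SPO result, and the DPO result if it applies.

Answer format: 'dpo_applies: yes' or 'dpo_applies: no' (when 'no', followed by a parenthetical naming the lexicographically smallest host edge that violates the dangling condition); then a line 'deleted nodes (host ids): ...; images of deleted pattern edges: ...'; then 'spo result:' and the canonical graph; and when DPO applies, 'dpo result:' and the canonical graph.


dpo_applies: no
(the rule deletes node 9, which keeps host edge (13,9,fn) outside the match image — the dangling condition fails, DPO blocks; SPO proceeds and side-deletes such edges)
deleted nodes (host ids): 5, 9; images of deleted pattern edges: (9,5,fn); (9,6,arg); (15,9,fn); (15,14,arg)
spo result:
nodes: 6:c1, 10:c3, 13:app, 14:c1, 15:app, 16:c3, 18:app
edges: (13,10,arg); (15,6,arg); (15,14,fn); (18,15,fn); (18,16,arg)


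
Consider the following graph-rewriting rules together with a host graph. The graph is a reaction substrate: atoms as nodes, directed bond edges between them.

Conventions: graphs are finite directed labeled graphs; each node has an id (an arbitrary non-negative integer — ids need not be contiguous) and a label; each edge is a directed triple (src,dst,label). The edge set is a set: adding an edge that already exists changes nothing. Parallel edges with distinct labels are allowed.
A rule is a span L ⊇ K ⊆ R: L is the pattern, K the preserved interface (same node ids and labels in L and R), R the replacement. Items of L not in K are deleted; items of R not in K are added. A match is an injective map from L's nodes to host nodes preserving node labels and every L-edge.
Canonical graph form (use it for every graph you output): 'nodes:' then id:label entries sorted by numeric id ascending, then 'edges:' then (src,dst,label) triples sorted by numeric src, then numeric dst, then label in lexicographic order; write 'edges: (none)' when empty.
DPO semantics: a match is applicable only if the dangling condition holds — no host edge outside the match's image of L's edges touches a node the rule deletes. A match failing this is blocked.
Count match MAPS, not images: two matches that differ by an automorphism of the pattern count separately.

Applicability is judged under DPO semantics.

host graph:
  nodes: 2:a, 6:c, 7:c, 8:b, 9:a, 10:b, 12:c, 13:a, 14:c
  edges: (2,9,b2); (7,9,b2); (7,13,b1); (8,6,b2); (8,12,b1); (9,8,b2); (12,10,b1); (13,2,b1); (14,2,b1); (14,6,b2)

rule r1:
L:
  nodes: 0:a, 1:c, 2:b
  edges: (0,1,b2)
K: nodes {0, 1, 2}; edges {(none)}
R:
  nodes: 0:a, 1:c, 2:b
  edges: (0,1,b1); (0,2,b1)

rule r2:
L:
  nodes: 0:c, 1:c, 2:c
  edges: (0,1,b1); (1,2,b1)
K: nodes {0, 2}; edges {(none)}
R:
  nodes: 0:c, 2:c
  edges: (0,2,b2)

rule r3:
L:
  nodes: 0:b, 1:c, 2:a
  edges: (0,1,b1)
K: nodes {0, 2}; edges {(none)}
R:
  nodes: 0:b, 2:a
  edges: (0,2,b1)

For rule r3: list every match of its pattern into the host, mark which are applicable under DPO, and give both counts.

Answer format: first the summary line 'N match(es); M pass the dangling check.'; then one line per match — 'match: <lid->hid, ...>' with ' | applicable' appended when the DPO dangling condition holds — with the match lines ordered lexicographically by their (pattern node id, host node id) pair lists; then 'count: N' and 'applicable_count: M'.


3 match(es); 0 pass the dangling check.
match: 0->8, 1->12, 2->2
match: 0->8, 1->12, 2->9
match: 0->8, 1->12, 2->13
count: 3
applicable_count: 0


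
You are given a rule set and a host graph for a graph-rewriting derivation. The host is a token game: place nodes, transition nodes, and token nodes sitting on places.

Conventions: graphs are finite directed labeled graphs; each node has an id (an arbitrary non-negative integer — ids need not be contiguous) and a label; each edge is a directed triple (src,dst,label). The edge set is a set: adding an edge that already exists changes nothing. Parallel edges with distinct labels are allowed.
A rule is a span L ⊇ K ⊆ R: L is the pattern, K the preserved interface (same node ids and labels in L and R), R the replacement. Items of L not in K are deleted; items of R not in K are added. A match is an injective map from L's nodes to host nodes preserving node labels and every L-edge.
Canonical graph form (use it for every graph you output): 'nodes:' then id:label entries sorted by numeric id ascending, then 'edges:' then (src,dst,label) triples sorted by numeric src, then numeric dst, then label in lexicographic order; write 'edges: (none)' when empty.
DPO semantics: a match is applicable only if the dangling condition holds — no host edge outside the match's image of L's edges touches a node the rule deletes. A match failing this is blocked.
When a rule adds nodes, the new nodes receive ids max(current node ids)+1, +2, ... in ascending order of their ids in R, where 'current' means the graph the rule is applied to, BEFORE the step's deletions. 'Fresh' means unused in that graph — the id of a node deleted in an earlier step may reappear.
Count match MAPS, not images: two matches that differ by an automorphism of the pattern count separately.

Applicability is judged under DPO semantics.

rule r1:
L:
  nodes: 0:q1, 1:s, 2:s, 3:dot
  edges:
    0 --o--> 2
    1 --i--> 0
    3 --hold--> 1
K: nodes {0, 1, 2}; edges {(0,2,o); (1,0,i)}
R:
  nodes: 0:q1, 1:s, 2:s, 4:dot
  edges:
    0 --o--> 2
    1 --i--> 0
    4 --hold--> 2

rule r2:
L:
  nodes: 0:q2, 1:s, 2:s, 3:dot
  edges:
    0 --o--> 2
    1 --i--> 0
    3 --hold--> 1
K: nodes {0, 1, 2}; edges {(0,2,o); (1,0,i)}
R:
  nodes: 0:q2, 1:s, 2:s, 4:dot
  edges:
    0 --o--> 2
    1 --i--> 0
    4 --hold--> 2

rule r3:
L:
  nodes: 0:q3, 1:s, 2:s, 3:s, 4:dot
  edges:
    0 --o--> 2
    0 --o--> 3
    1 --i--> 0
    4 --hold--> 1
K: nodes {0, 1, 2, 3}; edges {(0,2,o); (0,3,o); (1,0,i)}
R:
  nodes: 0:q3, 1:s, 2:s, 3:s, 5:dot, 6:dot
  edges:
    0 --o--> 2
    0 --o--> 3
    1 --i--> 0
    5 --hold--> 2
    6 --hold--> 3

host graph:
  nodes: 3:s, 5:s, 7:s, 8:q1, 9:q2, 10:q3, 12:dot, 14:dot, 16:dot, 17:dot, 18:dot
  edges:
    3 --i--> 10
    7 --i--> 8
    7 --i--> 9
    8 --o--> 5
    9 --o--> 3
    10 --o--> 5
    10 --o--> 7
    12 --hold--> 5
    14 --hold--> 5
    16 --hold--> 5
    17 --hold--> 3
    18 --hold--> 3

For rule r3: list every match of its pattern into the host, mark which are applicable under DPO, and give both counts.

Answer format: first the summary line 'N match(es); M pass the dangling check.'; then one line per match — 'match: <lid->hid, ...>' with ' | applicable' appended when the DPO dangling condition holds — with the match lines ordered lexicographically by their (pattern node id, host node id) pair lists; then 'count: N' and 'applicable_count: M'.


4 match(es); 4 pass the dangling check.
match: 0->10, 1->3, 2->5, 3->7, 4->17 | applicable
match: 0->10, 1->3, 2->5, 3->7, 4->18 | applicable
match: 0->10, 1->3, 2->7, 3->5, 4->17 | applicable
match: 0->10, 1->3, 2->7, 3->5, 4->18 | applicable
count: 4
applicable_count: 4


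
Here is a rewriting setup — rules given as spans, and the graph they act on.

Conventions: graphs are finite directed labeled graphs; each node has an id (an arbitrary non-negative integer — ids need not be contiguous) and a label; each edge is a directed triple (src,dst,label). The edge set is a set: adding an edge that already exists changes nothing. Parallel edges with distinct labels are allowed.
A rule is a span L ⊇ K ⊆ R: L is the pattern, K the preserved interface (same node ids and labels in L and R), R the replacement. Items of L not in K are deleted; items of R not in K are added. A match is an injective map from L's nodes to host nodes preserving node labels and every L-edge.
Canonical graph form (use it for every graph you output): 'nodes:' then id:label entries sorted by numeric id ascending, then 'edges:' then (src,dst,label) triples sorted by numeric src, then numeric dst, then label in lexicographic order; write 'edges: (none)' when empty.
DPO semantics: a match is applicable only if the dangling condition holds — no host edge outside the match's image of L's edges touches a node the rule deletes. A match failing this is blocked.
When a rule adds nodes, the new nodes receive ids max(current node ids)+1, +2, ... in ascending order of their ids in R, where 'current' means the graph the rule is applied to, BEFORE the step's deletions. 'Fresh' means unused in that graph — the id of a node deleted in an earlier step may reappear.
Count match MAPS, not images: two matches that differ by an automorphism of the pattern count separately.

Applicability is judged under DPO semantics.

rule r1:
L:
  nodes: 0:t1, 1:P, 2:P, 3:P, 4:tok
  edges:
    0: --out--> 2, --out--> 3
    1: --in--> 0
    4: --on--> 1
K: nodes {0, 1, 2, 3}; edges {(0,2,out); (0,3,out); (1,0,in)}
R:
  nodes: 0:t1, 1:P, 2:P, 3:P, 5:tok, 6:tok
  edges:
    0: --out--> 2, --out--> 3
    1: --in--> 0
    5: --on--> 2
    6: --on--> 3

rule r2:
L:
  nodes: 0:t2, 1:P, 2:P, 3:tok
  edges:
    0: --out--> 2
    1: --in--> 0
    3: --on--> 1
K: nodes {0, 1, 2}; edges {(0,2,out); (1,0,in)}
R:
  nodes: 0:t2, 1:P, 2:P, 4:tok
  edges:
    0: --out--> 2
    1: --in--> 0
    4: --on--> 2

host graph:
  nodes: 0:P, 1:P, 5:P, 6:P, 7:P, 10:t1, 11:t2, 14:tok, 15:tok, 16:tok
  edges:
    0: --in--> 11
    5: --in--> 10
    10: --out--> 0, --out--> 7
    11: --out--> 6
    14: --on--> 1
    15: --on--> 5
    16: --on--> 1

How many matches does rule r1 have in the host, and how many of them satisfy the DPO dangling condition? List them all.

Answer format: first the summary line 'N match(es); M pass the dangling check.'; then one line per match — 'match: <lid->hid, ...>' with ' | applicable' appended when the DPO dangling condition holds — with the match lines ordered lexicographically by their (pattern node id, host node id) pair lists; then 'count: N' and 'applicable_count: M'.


2 match(es); 2 pass the dangling check.
match: 0->10, 1->5, 2->0, 3->7, 4->15 | applicable
match: 0->10, 1->5, 2->7, 3->0, 4->15 | applicable
count: 2
applicable_count: 2


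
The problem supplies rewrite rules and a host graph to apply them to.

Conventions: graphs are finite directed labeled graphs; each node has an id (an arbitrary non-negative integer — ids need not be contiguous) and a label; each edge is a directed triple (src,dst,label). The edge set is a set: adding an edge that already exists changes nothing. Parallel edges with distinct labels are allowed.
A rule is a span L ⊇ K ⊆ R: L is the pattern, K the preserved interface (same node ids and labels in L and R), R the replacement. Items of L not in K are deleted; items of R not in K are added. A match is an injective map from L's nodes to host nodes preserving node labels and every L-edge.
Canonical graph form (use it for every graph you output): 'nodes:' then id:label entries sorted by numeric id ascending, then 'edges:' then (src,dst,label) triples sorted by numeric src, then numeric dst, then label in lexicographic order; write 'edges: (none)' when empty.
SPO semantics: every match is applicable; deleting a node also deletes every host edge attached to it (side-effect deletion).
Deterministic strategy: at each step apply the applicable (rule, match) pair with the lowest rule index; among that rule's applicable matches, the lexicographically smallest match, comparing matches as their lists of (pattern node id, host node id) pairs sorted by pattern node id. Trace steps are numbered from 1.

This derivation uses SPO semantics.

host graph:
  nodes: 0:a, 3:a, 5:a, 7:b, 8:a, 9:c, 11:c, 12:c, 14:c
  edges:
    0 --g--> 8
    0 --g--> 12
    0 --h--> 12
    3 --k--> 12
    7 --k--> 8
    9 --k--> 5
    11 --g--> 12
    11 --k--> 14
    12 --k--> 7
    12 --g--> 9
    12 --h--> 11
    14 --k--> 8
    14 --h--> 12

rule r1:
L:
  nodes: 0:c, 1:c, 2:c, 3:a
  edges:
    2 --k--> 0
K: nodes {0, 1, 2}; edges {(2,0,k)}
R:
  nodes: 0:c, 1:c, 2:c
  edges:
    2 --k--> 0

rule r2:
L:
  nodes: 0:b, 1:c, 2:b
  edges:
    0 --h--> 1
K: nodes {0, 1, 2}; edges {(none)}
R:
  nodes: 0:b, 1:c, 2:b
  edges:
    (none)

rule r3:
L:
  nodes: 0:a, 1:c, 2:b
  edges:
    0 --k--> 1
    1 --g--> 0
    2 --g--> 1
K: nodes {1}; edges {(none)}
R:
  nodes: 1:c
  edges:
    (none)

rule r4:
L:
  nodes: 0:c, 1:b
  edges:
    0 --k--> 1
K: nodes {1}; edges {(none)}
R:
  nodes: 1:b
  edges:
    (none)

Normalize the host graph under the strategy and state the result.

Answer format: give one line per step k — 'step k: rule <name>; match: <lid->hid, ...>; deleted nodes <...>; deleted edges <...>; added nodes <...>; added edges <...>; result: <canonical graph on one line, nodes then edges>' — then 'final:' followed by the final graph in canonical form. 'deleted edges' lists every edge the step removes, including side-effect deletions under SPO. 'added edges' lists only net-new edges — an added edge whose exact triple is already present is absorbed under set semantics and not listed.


step 1: rule r1; match: 0->14, 1->9, 2->11, 3->0; deleted nodes 0; deleted edges (0,8,g); (0,12,g); (0,12,h); added nodes (none); added edges (none); result: nodes: 3:a, 5:a, 7:b, 8:a, 9:c, 11:c, 12:c, 14:c edges: (3,12,k); (7,8,k); (9,5,k); (11,12,g); (11,14,k); (12,7,k); (12,9,g); (12,11,h); (14,8,k); (14,12,h)
step 2: rule r1; match: 0->14, 1->9, 2->11, 3->3; deleted nodes 3; deleted edges (3,12,k); added nodes (none); added edges (none); result: nodes: 5:a, 7:b, 8:a, 9:c, 11:c, 12:c, 14:c edges: (7,8,k); (9,5,k); (11,12,g); (11,14,k); (12,7,k); (12,9,g); (12,11,h); (14,8,k); (14,12,h)
step 3: rule r1; match: 0->14, 1->9, 2->11, 3->5; deleted nodes 5; deleted edges (9,5,k); added nodes (none); added edges (none); result: nodes: 7:b, 8:a, 9:c, 11:c, 12:c, 14:c edges: (7,8,k); (11,12,g); (11,14,k); (12,7,k); (12,9,g); (12,11,h); (14,8,k); (14,12,h)
step 4: rule r1; match: 0->14, 1->9, 2->11, 3->8; deleted nodes 8; deleted edges (7,8,k); (14,8,k); added nodes (none); added edges (none); result: nodes: 7:b, 9:c, 11:c, 12:c, 14:c edges: (11,12,g); (11,14,k); (12,7,k); (12,9,g); (12,11,h); (14,12,h)
step 5: rule r4; match: 0->12, 1->7; deleted nodes 12; deleted edges (11,12,g); (12,7,k); (12,9,g); (12,11,h); (14,12,h); added nodes (none); added edges (none); result: nodes: 7:b, 9:c, 11:c, 14:c edges: (11,14,k)
final:
nodes: 7:b, 9:c, 11:c, 14:c
edges: (11,14,k)


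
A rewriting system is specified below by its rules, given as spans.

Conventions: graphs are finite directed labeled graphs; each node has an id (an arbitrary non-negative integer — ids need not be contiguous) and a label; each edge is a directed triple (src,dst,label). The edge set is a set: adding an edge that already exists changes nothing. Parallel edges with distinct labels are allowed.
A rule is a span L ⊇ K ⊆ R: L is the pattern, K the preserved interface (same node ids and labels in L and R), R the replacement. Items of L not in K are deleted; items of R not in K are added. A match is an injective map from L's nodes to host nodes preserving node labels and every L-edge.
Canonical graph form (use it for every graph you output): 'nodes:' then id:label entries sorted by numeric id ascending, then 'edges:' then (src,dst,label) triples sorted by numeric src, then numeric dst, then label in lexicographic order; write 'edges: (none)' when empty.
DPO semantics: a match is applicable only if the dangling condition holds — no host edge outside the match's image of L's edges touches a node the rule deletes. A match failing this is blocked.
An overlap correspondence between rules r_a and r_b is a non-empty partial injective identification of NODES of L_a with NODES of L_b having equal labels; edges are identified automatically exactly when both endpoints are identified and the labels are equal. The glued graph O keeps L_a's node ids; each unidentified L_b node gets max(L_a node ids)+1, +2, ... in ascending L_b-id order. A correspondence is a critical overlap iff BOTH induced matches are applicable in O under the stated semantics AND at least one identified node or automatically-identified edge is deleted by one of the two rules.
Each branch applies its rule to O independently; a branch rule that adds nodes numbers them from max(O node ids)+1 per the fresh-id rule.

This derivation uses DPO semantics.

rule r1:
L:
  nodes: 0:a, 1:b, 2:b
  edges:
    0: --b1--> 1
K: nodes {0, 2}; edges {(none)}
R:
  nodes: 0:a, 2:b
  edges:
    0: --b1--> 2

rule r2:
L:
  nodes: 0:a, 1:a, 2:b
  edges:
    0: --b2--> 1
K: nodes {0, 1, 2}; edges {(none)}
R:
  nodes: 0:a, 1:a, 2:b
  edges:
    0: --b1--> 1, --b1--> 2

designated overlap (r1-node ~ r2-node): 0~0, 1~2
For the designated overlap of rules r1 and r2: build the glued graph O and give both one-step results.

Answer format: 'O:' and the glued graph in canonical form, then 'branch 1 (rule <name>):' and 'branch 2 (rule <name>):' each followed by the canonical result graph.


O:
nodes: 0:a, 1:b, 2:b, 3:a
edges: (0,1,b1); (0,3,b2)
branch 1 (rule r1):
nodes: 0:a, 2:b, 3:a
edges: (0,2,b1); (0,3,b2)
branch 2 (rule r2):
nodes: 0:a, 1:b, 2:b, 3:a
edges: (0,1,b1); (0,3,b1)


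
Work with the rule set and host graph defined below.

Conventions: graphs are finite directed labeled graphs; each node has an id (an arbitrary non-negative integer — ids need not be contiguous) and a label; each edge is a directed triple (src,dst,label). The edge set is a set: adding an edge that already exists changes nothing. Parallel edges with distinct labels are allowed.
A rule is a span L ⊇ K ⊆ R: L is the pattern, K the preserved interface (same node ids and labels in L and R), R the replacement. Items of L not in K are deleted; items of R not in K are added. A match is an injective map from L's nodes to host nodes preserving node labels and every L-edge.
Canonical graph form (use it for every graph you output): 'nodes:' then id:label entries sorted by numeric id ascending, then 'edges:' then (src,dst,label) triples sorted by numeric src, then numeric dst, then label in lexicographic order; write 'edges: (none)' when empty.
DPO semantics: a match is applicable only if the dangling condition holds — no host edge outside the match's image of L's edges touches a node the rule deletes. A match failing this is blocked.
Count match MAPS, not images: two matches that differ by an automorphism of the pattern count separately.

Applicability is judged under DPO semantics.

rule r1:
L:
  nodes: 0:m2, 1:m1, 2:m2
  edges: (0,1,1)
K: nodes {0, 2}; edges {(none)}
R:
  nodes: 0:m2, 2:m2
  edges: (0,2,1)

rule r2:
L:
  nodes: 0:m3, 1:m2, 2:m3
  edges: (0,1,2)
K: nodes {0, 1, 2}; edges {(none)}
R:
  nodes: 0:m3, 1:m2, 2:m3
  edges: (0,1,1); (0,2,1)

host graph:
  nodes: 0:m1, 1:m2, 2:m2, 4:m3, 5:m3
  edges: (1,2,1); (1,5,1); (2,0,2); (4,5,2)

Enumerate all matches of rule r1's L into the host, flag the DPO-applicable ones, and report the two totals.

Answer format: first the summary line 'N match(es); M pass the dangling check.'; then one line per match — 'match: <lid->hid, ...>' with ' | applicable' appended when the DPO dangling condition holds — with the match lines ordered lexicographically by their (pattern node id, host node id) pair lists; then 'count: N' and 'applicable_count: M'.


0 match(es); 0 pass the dangling check.
count: 0
applicable_count: 0


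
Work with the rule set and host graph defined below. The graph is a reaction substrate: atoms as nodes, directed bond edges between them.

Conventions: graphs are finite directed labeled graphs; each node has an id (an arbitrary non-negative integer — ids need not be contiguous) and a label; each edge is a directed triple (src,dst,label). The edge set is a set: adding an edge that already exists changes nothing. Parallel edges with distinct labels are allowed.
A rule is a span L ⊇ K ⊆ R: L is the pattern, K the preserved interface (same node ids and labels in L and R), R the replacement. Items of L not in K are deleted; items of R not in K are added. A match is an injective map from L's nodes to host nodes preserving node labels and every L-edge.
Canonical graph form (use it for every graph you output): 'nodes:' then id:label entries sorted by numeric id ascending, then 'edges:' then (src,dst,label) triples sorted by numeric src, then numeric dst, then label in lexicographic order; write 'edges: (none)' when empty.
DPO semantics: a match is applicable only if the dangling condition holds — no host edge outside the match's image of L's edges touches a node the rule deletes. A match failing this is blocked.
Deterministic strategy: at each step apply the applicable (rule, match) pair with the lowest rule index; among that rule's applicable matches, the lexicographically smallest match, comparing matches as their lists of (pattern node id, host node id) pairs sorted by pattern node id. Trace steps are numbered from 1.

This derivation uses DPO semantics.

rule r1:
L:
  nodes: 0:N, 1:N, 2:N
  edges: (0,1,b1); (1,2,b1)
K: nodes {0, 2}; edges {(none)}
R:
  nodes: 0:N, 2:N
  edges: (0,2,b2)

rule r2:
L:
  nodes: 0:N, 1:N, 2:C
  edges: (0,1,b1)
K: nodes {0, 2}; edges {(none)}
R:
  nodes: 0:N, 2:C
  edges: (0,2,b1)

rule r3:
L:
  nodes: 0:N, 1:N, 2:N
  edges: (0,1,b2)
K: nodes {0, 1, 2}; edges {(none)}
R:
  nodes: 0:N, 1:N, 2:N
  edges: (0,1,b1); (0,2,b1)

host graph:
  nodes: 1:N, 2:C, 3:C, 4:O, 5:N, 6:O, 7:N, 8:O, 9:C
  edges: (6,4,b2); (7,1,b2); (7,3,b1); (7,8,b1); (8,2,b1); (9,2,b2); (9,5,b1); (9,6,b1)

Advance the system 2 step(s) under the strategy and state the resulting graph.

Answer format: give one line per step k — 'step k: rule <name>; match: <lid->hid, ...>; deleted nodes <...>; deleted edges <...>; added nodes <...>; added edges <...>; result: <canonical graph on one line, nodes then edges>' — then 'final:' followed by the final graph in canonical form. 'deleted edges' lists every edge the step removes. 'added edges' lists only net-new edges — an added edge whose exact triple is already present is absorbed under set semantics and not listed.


step 1: rule r3; match: 0->7, 1->1, 2->5; deleted nodes (none); deleted edges (7,1,b2); added nodes (none); added edges (7,1,b1); (7,5,b1); result: nodes: 1:N, 2:C, 3:C, 4:O, 5:N, 6:O, 7:N, 8:O, 9:C edges: (6,4,b2); (7,1,b1); (7,3,b1); (7,5,b1); (7,8,b1); (8,2,b1); (9,2,b2); (9,5,b1); (9,6,b1)
step 2: rule r2; match: 0->7, 1->1, 2->2; deleted nodes 1; deleted edges (7,1,b1); added nodes (none); added edges (7,2,b1); result: nodes: 2:C, 3:C, 4:O, 5:N, 6:O, 7:N, 8:O, 9:C edges: (6,4,b2); (7,2,b1); (7,3,b1); (7,5,b1); (7,8,b1); (8,2,b1); (9,2,b2); (9,5,b1); (9,6,b1)
final:
nodes: 2:C, 3:C, 4:O, 5:N, 6:O, 7:N, 8:O, 9:C
edges: (6,4,b2); (7,2,b1); (7,3,b1); (7,5,b1); (7,8,b1); (8,2,b1); (9,2,b2); (9,5,b1); (9,6,b1)


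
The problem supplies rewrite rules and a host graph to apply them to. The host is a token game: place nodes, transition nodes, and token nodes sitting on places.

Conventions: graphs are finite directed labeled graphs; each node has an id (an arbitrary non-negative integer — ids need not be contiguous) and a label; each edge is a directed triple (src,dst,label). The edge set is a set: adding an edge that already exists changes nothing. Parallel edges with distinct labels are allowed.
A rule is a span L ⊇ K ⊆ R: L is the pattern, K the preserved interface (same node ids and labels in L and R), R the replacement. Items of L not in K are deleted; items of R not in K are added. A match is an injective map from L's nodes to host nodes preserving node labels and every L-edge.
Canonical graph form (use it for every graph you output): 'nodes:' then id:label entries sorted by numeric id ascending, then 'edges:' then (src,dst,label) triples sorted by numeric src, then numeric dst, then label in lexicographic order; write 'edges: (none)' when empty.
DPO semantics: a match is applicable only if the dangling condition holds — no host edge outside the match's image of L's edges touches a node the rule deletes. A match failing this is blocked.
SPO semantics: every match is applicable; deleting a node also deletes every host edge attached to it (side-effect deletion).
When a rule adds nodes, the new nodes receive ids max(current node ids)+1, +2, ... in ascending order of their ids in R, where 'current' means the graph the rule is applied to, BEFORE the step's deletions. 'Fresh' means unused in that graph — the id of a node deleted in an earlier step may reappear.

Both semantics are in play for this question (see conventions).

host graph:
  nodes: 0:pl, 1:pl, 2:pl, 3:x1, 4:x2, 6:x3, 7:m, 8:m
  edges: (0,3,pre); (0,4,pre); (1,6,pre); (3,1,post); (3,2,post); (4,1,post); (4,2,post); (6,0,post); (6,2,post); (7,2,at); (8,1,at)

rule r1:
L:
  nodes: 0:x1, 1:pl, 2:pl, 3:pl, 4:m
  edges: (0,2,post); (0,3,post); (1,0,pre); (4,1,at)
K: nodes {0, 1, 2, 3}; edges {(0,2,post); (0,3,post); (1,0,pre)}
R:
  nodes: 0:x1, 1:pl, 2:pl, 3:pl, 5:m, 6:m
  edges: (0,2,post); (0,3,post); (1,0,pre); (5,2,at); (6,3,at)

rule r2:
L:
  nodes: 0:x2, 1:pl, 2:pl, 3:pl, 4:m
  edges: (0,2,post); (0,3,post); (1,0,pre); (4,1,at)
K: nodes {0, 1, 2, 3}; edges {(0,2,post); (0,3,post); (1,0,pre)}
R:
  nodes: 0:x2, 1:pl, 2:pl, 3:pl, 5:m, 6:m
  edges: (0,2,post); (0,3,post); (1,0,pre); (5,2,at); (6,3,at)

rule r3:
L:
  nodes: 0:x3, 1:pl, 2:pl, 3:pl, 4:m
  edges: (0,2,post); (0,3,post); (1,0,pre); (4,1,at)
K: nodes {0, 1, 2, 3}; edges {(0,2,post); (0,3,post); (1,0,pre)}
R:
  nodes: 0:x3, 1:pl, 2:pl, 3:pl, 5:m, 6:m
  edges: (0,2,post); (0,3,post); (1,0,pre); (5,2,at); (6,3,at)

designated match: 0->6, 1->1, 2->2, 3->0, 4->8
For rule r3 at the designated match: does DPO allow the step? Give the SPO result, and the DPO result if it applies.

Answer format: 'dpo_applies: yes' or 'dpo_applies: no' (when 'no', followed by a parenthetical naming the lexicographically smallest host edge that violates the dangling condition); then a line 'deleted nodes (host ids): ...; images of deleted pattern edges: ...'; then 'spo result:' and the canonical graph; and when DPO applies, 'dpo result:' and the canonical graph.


dpo_applies: yes
deleted nodes (host ids): 8; images of deleted pattern edges: (8,1,at)
spo result:
nodes: 0:pl, 1:pl, 2:pl, 3:x1, 4:x2, 6:x3, 7:m, 9:m, 10:m
edges: (0,3,pre); (0,4,pre); (1,6,pre); (3,1,post); (3,2,post); (4,1,post); (4,2,post); (6,0,post); (6,2,post); (7,2,at); (9,2,at); (10,0,at)
dpo result:
nodes: 0:pl, 1:pl, 2:pl, 3:x1, 4:x2, 6:x3, 7:m, 9:m, 10:m
edges: (0,3,pre); (0,4,pre); (1,6,pre); (3,1,post); (3,2,post); (4,1,post); (4,2,post); (6,0,post); (6,2,post); (7,2,at); (9,2,at); (10,0,at)
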